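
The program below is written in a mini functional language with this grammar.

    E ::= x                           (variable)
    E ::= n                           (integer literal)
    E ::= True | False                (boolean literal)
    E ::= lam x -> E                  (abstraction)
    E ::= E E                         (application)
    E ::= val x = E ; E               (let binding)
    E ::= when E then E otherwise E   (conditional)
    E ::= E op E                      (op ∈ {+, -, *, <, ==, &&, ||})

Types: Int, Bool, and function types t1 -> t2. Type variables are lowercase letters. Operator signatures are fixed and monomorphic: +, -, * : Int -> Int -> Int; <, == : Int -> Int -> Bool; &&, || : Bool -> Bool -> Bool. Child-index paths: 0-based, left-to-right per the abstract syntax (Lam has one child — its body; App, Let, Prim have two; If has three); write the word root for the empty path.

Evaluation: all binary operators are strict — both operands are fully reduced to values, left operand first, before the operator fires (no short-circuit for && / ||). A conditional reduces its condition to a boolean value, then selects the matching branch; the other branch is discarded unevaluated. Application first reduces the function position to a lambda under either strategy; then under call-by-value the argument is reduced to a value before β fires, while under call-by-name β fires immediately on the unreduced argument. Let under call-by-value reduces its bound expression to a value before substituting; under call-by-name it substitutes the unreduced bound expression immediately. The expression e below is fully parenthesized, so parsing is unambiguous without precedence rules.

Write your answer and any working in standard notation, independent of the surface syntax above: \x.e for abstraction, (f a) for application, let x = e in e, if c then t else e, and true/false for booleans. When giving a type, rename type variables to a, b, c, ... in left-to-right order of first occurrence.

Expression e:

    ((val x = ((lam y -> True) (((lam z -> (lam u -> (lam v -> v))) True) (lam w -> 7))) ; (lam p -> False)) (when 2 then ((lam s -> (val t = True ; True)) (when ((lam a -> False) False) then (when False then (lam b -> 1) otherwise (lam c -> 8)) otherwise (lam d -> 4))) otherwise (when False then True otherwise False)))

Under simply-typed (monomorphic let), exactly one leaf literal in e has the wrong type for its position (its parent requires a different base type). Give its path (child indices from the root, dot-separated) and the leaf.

Working:
\y._ : a -> Bool
v : d
\v._ : d -> d
\u._ : c -> d -> d
\z._ : b -> c -> d -> d
  unify b -> c -> d -> d ~ Bool -> e
  unify b ~ Bool
  unify c -> d -> d ~ e
_ _ : c -> d -> d
\w._ : f -> Int
  unify c -> d -> d ~ (f -> Int) -> g
  unify c ~ f -> Int
  unify d -> d ~ g
_ _ : d -> d
  unify a -> Bool ~ (d -> d) -> h
  unify a ~ d -> d
  unify Bool ~ h
_ _ : Bool
let x : Bool
\p._ : i -> Bool
  unify Int ~ Bool
  FAIL: mismatch Int ~ Bool

Answer: 1.0 : 2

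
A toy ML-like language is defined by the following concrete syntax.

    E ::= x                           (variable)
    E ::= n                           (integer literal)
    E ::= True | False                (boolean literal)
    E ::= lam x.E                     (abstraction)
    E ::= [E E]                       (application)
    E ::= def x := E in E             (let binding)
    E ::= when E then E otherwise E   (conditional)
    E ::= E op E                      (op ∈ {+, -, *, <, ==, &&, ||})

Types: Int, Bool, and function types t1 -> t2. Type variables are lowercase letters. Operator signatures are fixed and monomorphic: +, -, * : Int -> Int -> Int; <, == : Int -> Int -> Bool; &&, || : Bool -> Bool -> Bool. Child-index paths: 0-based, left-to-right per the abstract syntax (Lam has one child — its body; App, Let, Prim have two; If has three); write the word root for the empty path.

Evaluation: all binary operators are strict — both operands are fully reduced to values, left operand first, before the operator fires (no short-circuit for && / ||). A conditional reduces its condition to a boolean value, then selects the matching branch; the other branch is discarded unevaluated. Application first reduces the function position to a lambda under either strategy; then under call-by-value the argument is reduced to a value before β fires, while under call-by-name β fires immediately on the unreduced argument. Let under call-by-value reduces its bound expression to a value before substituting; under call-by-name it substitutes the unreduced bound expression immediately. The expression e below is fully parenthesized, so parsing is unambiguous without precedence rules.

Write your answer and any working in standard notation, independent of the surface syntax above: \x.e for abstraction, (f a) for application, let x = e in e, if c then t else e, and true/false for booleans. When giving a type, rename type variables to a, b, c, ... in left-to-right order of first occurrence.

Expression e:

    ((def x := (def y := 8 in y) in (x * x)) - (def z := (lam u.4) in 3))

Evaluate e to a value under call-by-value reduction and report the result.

Derivation:
step 0: ((let x = (let y = 8 in y) in (x * x)) - (let z = (\u.4) in 3))
step 1: [let@0.0] ((let x = 8 in (x * x)) - (let z = (\u.4) in 3))
step 2: [let@0] ((8 * 8) - (let z = (\u.4) in 3))
step 3: [delta@0] (64 - (let z = (\u.4) in 3))
step 4: [let@1] (64 - 3)
step 5: [delta@root] 61

Answer: 61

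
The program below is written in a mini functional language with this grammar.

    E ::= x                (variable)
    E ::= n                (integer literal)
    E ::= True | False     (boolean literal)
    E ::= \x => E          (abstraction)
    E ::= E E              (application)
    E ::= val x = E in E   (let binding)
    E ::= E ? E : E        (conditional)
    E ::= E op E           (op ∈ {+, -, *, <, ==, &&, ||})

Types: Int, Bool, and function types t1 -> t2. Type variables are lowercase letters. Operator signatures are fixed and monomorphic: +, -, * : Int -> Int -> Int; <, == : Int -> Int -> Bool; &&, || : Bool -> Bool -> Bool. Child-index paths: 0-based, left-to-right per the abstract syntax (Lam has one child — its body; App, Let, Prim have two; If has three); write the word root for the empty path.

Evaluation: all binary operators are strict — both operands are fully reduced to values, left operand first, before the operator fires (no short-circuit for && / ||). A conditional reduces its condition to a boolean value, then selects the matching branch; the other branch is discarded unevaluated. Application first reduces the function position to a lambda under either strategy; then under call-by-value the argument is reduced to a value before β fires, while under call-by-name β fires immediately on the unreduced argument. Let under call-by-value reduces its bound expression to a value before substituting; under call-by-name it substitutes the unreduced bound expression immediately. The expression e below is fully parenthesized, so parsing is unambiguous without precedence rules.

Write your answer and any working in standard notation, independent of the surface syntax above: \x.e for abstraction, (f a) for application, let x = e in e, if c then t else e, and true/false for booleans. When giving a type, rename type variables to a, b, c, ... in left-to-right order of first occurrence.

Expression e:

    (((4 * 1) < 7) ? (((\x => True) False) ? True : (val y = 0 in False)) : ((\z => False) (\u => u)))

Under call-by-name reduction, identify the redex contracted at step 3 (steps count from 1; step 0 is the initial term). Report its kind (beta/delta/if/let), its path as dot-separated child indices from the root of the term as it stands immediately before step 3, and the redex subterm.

Answer: if at root : (if true then (if ((\x.true) false) then true else (let y = 0 in false)) else ((\z.false) (\u.u)))

Trace:
step 0: (if ((4 * 1) < 7) then (if ((\x.true) false) then true else (let y = 0 in false)) else ((\z.false) (\u.u)))
step 1: [delta@0.0] (if (4 < 7) then (if ((\x.true) false) then true else (let y = 0 in false)) else ((\z.false) (\u.u)))
step 2: [delta@0] (if true then (if ((\x.true) false) then true else (let y = 0 in false)) else ((\z.false) (\u.u)))
step 3: [if@root] (if ((\x.true) false) then true else (let y = 0 in false))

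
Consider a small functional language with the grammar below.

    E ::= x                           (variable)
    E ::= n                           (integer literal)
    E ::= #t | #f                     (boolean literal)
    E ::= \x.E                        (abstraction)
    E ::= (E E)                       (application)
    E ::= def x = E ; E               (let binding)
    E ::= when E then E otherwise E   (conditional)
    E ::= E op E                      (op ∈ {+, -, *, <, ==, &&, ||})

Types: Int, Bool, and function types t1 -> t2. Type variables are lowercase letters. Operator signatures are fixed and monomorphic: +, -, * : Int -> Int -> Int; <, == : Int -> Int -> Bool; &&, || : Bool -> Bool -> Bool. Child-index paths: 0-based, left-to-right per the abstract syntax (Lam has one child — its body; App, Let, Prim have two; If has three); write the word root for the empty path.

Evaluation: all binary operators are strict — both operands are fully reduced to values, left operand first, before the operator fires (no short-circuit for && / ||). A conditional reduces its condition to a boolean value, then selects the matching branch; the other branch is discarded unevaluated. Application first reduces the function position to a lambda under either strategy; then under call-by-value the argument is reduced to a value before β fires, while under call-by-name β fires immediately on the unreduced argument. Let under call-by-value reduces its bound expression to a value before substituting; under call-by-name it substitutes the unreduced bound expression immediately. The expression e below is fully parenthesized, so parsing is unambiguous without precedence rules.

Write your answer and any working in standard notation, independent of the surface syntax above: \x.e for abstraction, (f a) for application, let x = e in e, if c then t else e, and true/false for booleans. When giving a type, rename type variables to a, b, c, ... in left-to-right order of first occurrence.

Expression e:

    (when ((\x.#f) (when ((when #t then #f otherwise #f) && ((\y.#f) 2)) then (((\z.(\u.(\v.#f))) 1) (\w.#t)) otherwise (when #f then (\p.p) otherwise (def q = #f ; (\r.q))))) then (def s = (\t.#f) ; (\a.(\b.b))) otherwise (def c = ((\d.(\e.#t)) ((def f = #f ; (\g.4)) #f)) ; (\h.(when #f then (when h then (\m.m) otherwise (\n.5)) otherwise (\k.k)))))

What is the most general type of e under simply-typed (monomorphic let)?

Working:
\x._ : a -> Bool
  unify Bool ~ Bool
  unify Bool ~ Bool
  unify Bool ~ Bool
\y._ : b -> Bool
  unify b -> Bool ~ Int -> c
  unify b ~ Int
  unify Bool ~ c
_ _ : Bool
  unify Bool ~ Bool
  unify Bool ~ Bool
\v._ : f -> Bool
\u._ : e -> f -> Bool
\z._ : d -> e -> f -> Bool
  unify d -> e -> f -> Bool ~ Int -> g
  unify d ~ Int
  unify e -> f -> Bool ~ g
_ _ : e -> f -> Bool
\w._ : h -> Bool
  unify e -> f -> Bool ~ (h -> Bool) -> i
  unify e ~ h -> Bool
  unify f -> Bool ~ i
_ _ : f -> Bool
  unify Bool ~ Bool
p : j
\p._ : j -> j
let q : Bool
q : Bool
\r._ : k -> Bool
  unify j -> j ~ k -> Bool
  unify j ~ k
  unify k ~ Bool
  unify f -> Bool ~ Bool -> Bool
  unify f ~ Bool
  unify Bool ~ Bool
  unify a -> Bool ~ (Bool -> Bool) -> l
  unify a ~ Bool -> Bool
  unify Bool ~ l
_ _ : Bool
  unify Bool ~ Bool
\t._ : m -> Bool
let s : m -> Bool
b : o
\b._ : o -> o
\a._ : n -> o -> o
\e._ : q -> Bool
\d._ : p -> q -> Bool
let f : Bool
\g._ : r -> Int
  unify r -> Int ~ Bool -> s
  unify r ~ Bool
  unify Int ~ s
_ _ : Int
  unify p -> q -> Bool ~ Int -> t
  unify p ~ Int
  unify q -> Bool ~ t
_ _ : q -> Bool
let c : q -> Bool
  unify Bool ~ Bool
h : u
  unify u ~ Bool
m : v
\m._ : v -> v
\n._ : w -> Int
  unify v -> v ~ w -> Int
  unify v ~ w
  unify w ~ Int
k : x
\k._ : x -> x
  unify Int -> Int ~ x -> x
  unify Int ~ x
  unify Int ~ Int
\h._ : Bool -> Int -> Int
  unify n -> o -> o ~ Bool -> Int -> Int
  unify n ~ Bool
  unify o -> o ~ Int -> Int
  unify o ~ Int
  unify Int ~ Int

Answer: Bool -> Int -> Int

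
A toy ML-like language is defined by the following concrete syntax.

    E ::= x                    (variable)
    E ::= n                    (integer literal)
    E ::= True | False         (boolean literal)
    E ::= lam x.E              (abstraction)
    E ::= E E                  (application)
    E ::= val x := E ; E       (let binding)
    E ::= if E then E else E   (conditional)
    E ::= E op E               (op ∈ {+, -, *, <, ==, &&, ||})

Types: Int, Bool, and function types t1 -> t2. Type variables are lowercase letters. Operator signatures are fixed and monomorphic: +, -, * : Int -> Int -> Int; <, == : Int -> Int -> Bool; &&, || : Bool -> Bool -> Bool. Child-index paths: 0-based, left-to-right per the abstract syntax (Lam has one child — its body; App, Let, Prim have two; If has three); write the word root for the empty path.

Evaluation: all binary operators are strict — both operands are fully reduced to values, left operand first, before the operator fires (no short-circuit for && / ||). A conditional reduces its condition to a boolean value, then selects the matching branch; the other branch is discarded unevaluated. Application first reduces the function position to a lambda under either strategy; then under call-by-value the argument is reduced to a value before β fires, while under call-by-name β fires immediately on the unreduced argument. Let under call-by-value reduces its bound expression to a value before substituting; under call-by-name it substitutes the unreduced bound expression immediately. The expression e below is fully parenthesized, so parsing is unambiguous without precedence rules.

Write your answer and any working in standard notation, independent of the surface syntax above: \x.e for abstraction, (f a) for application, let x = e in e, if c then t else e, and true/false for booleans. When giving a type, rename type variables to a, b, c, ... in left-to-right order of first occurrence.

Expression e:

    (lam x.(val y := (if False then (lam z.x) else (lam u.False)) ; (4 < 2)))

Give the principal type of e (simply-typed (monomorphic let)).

Answer: Bool -> Bool

Derivation:
  unify Bool ~ Bool
x : a
\z._ : b -> a
\u._ : c -> Bool
  unify b -> a ~ c -> Bool
  unify b ~ c
  unify a ~ Bool
let y : c -> Bool
  unify Int ~ Int
  unify Int ~ Int
\x._ : Bool -> Bool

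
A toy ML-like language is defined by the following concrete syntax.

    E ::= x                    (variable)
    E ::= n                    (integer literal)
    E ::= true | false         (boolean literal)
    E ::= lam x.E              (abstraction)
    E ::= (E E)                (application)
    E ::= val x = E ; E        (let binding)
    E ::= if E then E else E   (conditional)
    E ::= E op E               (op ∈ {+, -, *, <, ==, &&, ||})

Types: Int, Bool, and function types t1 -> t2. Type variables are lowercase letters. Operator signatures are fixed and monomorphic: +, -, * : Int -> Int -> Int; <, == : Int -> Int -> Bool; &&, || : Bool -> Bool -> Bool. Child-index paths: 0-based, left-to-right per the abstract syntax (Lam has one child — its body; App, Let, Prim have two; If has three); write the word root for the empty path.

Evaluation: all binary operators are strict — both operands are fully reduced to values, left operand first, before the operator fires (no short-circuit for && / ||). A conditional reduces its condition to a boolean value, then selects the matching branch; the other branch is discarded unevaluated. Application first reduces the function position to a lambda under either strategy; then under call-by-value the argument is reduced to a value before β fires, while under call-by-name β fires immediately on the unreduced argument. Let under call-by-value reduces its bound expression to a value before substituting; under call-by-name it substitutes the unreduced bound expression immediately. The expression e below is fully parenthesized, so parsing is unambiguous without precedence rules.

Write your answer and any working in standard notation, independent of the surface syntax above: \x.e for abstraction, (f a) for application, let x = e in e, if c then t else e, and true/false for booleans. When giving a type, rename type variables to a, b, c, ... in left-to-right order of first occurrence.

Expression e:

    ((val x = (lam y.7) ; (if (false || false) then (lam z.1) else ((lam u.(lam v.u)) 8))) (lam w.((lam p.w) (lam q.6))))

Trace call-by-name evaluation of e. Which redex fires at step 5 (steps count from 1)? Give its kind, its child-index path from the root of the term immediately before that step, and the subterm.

Answer: beta at root : ((\v.8) (\w.((\p.w) (\q.6))))

Working:
step 0: ((let x = (\y.7) in (if (false || false) then (\z.1) else ((\u.(\v.u)) 8))) (\w.((\p.w) (\q.6))))
step 1: [let@0] ((if (false || false) then (\z.1) else ((\u.(\v.u)) 8)) (\w.((\p.w) (\q.6))))
step 2: [delta@0.0] ((if false then (\z.1) else ((\u.(\v.u)) 8)) (\w.((\p.w) (\q.6))))
step 3: [if@0] (((\u.(\v.u)) 8) (\w.((\p.w) (\q.6))))
step 4: [beta@0] ((\v.8) (\w.((\p.w) (\q.6))))
step 5: [beta@root] 8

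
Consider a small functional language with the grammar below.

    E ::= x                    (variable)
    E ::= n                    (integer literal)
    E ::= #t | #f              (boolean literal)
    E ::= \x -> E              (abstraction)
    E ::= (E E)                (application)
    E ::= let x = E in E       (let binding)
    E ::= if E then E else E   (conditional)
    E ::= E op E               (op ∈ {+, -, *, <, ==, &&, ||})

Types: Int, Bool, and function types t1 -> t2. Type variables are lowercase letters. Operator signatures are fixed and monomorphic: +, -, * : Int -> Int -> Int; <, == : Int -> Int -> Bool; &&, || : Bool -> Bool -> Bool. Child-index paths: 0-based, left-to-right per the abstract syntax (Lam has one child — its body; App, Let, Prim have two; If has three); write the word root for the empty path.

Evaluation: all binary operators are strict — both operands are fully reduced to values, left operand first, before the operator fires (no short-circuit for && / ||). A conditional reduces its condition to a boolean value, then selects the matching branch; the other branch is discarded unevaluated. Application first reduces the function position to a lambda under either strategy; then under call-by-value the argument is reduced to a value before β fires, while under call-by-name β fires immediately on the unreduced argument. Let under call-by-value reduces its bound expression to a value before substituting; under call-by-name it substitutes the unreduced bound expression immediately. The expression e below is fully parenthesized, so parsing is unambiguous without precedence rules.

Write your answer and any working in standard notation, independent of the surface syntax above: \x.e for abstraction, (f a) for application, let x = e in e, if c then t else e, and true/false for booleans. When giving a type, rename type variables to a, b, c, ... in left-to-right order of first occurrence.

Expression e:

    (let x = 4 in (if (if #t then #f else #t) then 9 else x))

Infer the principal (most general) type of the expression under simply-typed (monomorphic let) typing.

Derivation:
let x : Int
  unify Bool ~ Bool
  unify Bool ~ Bool
  unify Bool ~ Bool
x : Int
  unify Int ~ Int

Answer: Int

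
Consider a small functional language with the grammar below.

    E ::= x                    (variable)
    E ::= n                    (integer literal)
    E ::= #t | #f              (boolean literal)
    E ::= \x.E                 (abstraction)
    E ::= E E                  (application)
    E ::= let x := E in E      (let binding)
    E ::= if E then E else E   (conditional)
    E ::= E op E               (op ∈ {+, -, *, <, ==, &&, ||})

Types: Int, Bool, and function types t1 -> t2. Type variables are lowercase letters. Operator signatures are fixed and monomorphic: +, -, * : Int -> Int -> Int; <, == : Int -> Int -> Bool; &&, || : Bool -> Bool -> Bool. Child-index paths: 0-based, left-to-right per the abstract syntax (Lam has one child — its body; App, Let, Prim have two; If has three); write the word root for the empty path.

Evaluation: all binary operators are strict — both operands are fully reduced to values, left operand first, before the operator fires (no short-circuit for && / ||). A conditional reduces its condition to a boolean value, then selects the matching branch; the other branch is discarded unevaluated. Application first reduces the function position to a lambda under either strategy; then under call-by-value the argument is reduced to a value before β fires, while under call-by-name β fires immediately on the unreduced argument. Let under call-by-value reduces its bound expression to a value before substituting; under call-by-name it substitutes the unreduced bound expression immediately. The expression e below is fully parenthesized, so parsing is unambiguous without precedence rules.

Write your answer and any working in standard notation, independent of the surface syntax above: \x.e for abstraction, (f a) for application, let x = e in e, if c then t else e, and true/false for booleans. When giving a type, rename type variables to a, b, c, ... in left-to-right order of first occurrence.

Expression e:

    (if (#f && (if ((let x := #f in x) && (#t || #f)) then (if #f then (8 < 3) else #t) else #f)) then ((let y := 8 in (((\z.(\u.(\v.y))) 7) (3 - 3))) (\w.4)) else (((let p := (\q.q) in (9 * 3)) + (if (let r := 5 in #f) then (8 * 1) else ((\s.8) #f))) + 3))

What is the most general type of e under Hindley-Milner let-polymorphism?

Working:
  unify Bool ~ Bool
let x : Bool
x : Bool
  unify Bool ~ Bool
  unify Bool ~ Bool
  unify Bool ~ Bool
  unify Bool ~ Bool
  unify Bool ~ Bool
  unify Bool ~ Bool
  unify Int ~ Int
  unify Int ~ Int
  unify Bool ~ Bool
  unify Bool ~ Bool
  unify Bool ~ Bool
  unify Bool ~ Bool
let y : Int
y : Int
\v._ : c -> Int
\u._ : b -> c -> Int
\z._ : a -> b -> c -> Int
  unify a -> b -> c -> Int ~ Int -> d
  unify a ~ Int
  unify b -> c -> Int ~ d
_ _ : b -> c -> Int
  unify Int ~ Int
  unify Int ~ Int
  unify b -> c -> Int ~ Int -> e
  unify b ~ Int
  unify c -> Int ~ e
_ _ : c -> Int
\w._ : f -> Int
  unify c -> Int ~ (f -> Int) -> g
  unify c ~ f -> Int
  unify Int ~ g
_ _ : Int
q : h
\q._ : h -> h
let p : forall. h -> h
  unify Int ~ Int
  unify Int ~ Int
  unify Int ~ Int
let r : Int
  unify Bool ~ Bool
  unify Int ~ Int
  unify Int ~ Int
\s._ : i -> Int
  unify i -> Int ~ Bool -> j
  unify i ~ Bool
  unify Int ~ j
_ _ : Int
  unify Int ~ Int
  unify Int ~ Int
  unify Int ~ Int
  unify Int ~ Int
  unify Int ~ Int

Answer: Int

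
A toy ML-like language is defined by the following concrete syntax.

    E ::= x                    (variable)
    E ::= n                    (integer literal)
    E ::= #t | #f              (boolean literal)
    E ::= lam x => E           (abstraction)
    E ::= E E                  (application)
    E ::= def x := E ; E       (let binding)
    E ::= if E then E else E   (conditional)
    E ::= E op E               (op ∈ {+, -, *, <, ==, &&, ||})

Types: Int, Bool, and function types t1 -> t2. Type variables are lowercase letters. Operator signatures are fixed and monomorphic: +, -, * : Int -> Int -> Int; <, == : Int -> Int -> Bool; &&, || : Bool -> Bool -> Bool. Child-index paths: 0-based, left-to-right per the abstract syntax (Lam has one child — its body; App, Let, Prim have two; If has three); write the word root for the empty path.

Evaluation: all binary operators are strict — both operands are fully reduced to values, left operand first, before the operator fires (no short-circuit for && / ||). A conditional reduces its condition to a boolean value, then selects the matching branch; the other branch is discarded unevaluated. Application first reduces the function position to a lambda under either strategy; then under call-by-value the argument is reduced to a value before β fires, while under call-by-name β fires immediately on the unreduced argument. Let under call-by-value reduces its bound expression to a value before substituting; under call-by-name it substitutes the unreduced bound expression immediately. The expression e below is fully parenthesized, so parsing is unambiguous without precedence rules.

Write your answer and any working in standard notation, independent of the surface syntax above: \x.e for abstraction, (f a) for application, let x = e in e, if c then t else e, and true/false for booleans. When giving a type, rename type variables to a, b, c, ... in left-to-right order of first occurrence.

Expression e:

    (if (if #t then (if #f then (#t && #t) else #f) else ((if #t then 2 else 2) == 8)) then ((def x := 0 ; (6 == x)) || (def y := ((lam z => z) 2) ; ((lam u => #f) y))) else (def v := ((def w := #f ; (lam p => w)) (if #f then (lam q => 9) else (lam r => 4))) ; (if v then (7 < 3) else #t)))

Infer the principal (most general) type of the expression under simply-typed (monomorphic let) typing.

Answer: Bool

Derivation:
  unify Bool ~ Bool
  unify Bool ~ Bool
  unify Bool ~ Bool
  unify Bool ~ Bool
  unify Bool ~ Bool
  unify Bool ~ Bool
  unify Int ~ Int
  unify Int ~ Int
  unify Int ~ Int
  unify Bool ~ Bool
  unify Bool ~ Bool
let x : Int
  unify Int ~ Int
x : Int
  unify Int ~ Int
  unify Bool ~ Bool
z : a
\z._ : a -> a
  unify a -> a ~ Int -> b
  unify a ~ Int
  unify Int ~ b
_ _ : Int
let y : Int
\u._ : c -> Bool
y : Int
  unify c -> Bool ~ Int -> d
  unify c ~ Int
  unify Bool ~ d
_ _ : Bool
  unify Bool ~ Bool
let w : Bool
w : Bool
\p._ : e -> Bool
  unify Bool ~ Bool
\q._ : f -> Int
\r._ : g -> Int
  unify f -> Int ~ g -> Int
  unify f ~ g
  unify Int ~ Int
  unify e -> Bool ~ (g -> Int) -> h
  unify e ~ g -> Int
  unify Bool ~ h
_ _ : Bool
let v : Bool
v : Bool
  unify Bool ~ Bool
  unify Int ~ Int
  unify Int ~ Int
  unify Bool ~ Bool
  unify Bool ~ Bool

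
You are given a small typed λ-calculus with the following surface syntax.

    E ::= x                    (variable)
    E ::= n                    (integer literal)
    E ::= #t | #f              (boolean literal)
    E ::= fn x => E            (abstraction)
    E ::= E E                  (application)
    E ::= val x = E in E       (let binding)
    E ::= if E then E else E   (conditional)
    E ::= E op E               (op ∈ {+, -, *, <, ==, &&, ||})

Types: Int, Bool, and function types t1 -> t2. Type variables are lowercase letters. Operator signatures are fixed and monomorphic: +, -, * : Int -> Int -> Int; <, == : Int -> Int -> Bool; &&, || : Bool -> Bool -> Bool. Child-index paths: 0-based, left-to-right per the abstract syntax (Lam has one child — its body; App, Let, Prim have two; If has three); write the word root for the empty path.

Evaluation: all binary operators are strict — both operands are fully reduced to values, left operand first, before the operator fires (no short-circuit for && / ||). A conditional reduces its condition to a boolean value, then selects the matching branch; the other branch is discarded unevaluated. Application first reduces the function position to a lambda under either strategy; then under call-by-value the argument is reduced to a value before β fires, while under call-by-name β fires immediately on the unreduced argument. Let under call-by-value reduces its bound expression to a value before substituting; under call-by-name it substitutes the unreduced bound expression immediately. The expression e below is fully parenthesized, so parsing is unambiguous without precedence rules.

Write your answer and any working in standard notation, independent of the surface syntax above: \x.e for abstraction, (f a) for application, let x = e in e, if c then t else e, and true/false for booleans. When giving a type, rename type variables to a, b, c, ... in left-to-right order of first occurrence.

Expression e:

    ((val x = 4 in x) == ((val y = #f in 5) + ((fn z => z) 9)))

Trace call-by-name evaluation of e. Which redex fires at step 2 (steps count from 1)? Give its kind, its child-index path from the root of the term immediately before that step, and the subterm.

Answer: let at 1.0 : (let y = false in 5)

Derivation:
step 0: ((let x = 4 in x) == ((let y = false in 5) + ((\z.z) 9)))
step 1: [let@0] (4 == ((let y = false in 5) + ((\z.z) 9)))
step 2: [let@1.0] (4 == (5 + ((\z.z) 9)))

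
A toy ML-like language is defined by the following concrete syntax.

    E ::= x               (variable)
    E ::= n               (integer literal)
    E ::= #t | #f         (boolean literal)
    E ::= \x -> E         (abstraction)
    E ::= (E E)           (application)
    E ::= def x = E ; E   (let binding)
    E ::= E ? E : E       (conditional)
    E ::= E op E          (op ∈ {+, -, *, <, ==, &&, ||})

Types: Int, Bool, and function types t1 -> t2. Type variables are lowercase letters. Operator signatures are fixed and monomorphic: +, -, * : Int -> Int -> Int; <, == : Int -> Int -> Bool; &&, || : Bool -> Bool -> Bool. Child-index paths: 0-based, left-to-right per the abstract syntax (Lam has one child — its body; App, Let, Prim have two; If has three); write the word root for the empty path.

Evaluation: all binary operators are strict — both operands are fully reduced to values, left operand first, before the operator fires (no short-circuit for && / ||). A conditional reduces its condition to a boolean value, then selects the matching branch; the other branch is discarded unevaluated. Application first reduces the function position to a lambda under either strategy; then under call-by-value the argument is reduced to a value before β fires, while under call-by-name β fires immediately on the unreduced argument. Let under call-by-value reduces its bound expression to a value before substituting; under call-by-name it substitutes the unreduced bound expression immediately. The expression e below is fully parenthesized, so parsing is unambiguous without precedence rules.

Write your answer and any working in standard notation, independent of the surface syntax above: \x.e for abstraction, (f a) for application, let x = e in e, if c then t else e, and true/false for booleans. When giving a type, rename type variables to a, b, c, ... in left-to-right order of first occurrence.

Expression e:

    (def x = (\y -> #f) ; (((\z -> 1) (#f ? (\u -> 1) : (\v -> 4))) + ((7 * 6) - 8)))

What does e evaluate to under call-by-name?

Answer: 35

Trace:
step 0: (let x = (\y.false) in (((\z.1) (if false then (\u.1) else (\v.4))) + ((7 * 6) - 8)))
step 1: [let@root] (((\z.1) (if false then (\u.1) else (\v.4))) + ((7 * 6) - 8))
step 2: [beta@0] (1 + ((7 * 6) - 8))
step 3: [delta@1.0] (1 + (42 - 8))
step 4: [delta@1] (1 + 34)
step 5: [delta@root] 35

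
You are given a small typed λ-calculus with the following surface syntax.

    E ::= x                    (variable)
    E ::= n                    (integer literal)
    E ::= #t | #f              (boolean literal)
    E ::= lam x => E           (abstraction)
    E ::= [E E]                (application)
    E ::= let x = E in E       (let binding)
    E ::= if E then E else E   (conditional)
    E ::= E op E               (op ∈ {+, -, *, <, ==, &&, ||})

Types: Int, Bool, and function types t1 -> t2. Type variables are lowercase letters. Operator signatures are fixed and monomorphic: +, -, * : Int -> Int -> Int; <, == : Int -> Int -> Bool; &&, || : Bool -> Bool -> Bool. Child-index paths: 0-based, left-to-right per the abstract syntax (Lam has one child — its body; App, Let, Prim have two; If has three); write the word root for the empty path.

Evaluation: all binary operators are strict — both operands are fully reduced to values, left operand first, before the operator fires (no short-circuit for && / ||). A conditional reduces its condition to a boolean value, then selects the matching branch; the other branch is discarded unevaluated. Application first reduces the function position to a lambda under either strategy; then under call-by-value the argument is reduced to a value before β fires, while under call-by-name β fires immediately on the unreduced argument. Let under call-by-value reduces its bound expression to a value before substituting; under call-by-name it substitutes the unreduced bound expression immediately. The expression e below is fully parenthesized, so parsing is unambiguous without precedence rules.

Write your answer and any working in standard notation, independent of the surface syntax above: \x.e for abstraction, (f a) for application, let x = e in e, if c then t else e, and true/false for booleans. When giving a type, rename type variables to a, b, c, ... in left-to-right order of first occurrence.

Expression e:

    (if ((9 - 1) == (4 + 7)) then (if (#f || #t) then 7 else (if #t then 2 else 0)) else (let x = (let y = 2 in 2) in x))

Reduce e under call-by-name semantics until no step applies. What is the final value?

Answer: 2

Trace:
step 0: (if ((9 - 1) == (4 + 7)) then (if (false || true) then 7 else (if true then 2 else 0)) else (let x = (let y = 2 in 2) in x))
step 1: [delta@0.0] (if (8 == (4 + 7)) then (if (false || true) then 7 else (if true then 2 else 0)) else (let x = (let y = 2 in 2) in x))
step 2: [delta@0.1] (if (8 == 11) then (if (false || true) then 7 else (if true then 2 else 0)) else (let x = (let y = 2 in 2) in x))
step 3: [delta@0] (if false then (if (false || true) then 7 else (if true then 2 else 0)) else (let x = (let y = 2 in 2) in x))
step 4: [if@root] (let x = (let y = 2 in 2) in x)
step 5: [let@root] (let y = 2 in 2)
step 6: [let@root] 2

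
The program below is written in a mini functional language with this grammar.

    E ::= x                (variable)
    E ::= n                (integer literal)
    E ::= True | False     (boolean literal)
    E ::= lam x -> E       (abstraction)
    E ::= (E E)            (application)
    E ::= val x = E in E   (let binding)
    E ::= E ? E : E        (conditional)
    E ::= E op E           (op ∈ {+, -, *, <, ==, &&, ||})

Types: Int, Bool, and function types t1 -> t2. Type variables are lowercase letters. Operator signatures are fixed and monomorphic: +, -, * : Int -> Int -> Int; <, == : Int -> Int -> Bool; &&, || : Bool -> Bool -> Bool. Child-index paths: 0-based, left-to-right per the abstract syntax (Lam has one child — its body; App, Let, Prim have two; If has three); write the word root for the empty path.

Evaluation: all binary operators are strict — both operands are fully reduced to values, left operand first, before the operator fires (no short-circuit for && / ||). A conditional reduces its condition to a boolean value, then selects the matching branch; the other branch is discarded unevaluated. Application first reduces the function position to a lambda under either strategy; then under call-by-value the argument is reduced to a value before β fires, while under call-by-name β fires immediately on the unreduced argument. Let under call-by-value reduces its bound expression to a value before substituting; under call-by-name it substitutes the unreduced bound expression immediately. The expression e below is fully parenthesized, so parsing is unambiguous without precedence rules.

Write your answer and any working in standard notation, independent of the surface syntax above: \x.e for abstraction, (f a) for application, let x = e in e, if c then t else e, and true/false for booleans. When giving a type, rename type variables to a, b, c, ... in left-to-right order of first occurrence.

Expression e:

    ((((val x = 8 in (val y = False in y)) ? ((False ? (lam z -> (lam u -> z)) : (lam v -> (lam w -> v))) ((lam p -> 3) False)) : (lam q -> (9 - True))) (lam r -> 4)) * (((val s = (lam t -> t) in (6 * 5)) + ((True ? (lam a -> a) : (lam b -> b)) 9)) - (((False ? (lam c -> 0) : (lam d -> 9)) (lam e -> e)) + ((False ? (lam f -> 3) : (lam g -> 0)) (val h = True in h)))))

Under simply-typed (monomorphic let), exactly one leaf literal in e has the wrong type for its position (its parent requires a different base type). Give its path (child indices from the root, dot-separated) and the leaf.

Answer: 0.0.2.0.1 : true

Derivation:
let x : Int
let y : Bool
y : Bool
  unify Bool ~ Bool
  unify Bool ~ Bool
z : a
\u._ : b -> a
\z._ : a -> b -> a
v : c
\w._ : d -> c
\v._ : c -> d -> c
  unify a -> b -> a ~ c -> d -> c
  unify a ~ c
  unify b -> c ~ d -> c
  unify b ~ d
  unify c ~ c
\p._ : e -> Int
  unify e -> Int ~ Bool -> f
  unify e ~ Bool
  unify Int ~ f
_ _ : Int
  unify c -> d -> c ~ Int -> g
  unify c ~ Int
  unify d -> Int ~ g
_ _ : d -> Int
  unify Int ~ Int
  unify Bool ~ Int
  FAIL: mismatch Bool ~ Int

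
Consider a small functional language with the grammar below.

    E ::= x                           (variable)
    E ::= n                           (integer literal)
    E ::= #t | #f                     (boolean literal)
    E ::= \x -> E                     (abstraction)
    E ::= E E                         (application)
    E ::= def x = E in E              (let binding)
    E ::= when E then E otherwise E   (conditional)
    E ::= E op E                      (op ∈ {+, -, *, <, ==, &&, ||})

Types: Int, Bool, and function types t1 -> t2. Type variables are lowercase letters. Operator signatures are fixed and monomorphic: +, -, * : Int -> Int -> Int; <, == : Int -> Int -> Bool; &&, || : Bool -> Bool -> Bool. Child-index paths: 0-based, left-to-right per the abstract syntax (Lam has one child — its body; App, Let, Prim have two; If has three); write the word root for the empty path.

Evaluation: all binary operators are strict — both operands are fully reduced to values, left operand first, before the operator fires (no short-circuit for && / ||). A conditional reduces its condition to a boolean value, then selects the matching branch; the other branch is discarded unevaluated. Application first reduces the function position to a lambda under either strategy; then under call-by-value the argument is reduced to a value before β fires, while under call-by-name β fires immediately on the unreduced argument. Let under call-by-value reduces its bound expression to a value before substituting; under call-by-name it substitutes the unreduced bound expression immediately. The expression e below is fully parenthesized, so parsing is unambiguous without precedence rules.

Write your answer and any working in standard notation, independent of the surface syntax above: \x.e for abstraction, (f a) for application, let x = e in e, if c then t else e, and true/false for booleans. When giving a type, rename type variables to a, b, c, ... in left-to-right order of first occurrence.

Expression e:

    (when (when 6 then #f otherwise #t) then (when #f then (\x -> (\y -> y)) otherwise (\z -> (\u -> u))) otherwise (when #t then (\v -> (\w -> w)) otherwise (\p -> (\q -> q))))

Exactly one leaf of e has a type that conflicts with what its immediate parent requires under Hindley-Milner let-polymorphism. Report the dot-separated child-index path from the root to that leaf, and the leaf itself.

Working:
  unify Int ~ Bool
  FAIL: mismatch Int ~ Bool

Answer: 0.0 : 6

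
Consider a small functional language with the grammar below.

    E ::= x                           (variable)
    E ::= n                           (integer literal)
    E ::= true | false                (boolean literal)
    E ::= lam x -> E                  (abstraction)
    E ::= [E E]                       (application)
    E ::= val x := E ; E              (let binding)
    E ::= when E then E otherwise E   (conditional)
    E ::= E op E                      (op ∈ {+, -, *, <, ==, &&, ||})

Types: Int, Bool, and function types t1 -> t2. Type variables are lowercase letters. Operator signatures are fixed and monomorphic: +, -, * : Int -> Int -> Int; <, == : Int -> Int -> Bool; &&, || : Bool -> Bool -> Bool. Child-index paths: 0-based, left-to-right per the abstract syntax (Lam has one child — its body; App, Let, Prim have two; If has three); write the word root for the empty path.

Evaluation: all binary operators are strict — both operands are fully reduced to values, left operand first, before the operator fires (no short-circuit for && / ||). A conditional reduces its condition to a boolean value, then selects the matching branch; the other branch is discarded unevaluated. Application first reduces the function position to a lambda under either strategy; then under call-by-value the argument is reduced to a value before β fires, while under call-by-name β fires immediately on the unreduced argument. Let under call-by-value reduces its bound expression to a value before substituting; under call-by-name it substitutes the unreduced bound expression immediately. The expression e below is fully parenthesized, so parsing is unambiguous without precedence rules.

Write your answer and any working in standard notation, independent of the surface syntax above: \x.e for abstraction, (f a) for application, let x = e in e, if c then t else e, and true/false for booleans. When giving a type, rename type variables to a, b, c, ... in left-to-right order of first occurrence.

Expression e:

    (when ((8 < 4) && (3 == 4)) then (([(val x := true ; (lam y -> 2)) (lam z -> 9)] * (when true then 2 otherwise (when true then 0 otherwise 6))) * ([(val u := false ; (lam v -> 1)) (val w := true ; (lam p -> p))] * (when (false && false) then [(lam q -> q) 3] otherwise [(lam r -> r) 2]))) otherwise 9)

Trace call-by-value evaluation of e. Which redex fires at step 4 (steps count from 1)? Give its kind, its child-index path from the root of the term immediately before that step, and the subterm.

Answer: if at root : (if false then ((((let x = true in (\y.2)) (\z.9)) * (if true then 2 else (if true then 0 else 6))) * (((let u = false in (\v.1)) (let w = true in (\p.p))) * (if (false && false) then ((\q.q) 3) else ((\r.r) 2)))) else 9)

Trace:
step 0: (if ((8 < 4) && (3 == 4)) then ((((let x = true in (\y.2)) (\z.9)) * (if true then 2 else (if true then 0 else 6))) * (((let u = false in (\v.1)) (let w = true in (\p.p))) * (if (false && false) then ((\q.q) 3) else ((\r.r) 2)))) else 9)
step 1: [delta@0.0] (if (false && (3 == 4)) then ((((let x = true in (\y.2)) (\z.9)) * (if true then 2 else (if true then 0 else 6))) * (((let u = false in (\v.1)) (let w = true in (\p.p))) * (if (false && false) then ((\q.q) 3) else ((\r.r) 2)))) else 9)
step 2: [delta@0.1] (if (false && false) then ((((let x = true in (\y.2)) (\z.9)) * (if true then 2 else (if true then 0 else 6))) * (((let u = false in (\v.1)) (let w = true in (\p.p))) * (if (false && false) then ((\q.q) 3) else ((\r.r) 2)))) else 9)
step 3: [delta@0] (if false then ((((let x = true in (\y.2)) (\z.9)) * (if true then 2 else (if true then 0 else 6))) * (((let u = false in (\v.1)) (let w = true in (\p.p))) * (if (false && false) then ((\q.q) 3) else ((\r.r) 2)))) else 9)
step 4: [if@root] 9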